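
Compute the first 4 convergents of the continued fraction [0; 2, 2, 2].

Using the convergent recurrence p_i = a_i*p_{i-1} + p_{i-2}, q_i = a_i*q_{i-1} + q_{i-2} with p_{-2}=0, p_{-1}=1, q_{-2}=1, q_{-1}=0:
  i=0: a_0=0, p_0 = 0*1 + 0 = 0, q_0 = 0*0 + 1 = 1.
  i=1: a_1=2, p_1 = 2*0 + 1 = 1, q_1 = 2*1 + 0 = 2.
  i=2: a_2=2, p_2 = 2*1 + 0 = 2, q_2 = 2*2 + 1 = 5.
  i=3: a_3=2, p_3 = 2*2 + 1 = 5, q_3 = 2*5 + 2 = 12.

0/1, 1/2, 2/5, 5/12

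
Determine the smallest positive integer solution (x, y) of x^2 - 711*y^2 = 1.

First expand sqrt(711) as a continued fraction. With x_i = (sqrt(711) + m_i)/d_i and (m_0, d_0) = (0, 1): a_0 = floor(sqrt(711)) = 26, since 26^2 = 676 <= 711 < 729 = 27^2.
Iterate m_{i+1} = d_i*a_i - m_i, d_{i+1} = (711 - m_{i+1}^2)/d_i, a_{i+1} = floor((a_0 + m_{i+1})/d_{i+1}):
  m_1 = 1*26 - 0 = 26, d_1 = (711 - 26^2)/1 = 35/1 = 35, a_1 = floor((26 + 26)/35) = 1.
  m_2 = 35*1 - 26 = 9, d_2 = (711 - 9^2)/35 = 630/35 = 18, a_2 = floor((26 + 9)/18) = 1.
  m_3 = 18*1 - 9 = 9, d_3 = (711 - 9^2)/18 = 630/18 = 35, a_3 = floor((26 + 9)/35) = 1.
  m_4 = 35*1 - 9 = 26, d_4 = (711 - 26^2)/35 = 35/35 = 1, a_4 = floor((26 + 26)/1) = 52.
  m_5 = 1*52 - 26 = 26, d_5 = (711 - 26^2)/1 = 35/1 = 35: (m_5, d_5) = (m_1, d_1) = (26, 35), so from here the quotients repeat a_1, ..., a_4; the period length is 4.
So sqrt(711) = [26; (1, 1, 1, 52)] with period length k = 4.
k is even, so the fundamental solution of x^2 - 711y^2 = 1 is (p_{k-1}, q_{k-1}) = (p_3, q_3); compute convergents through index 3.
Convergents (p_i = a_i*p_{i-1} + p_{i-2}, q_i = a_i*q_{i-1} + q_{i-2} with p_{-2}=0, p_{-1}=1, q_{-2}=1, q_{-1}=0):
  i=0: a_0=26, p_0 = 26*1 + 0 = 26, q_0 = 26*0 + 1 = 1.
  i=1: a_1=1, p_1 = 1*26 + 1 = 27, q_1 = 1*1 + 0 = 1.
  i=2: a_2=1, p_2 = 1*27 + 26 = 53, q_2 = 1*1 + 1 = 2.
  i=3: a_3=1, p_3 = 1*53 + 27 = 80, q_3 = 1*2 + 1 = 3.
Check: 80^2 - 711*3^2 = 6400 - 6399 = 1, so (x, y) = (80, 3) solves the equation, and by the theorem it is the least positive solution.

(x, y) = (80, 3)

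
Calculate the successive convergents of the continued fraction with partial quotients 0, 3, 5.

0/1, 1/3, 5/16

Using the convergent recurrence p_i = a_i*p_{i-1} + p_{i-2}, q_i = a_i*q_{i-1} + q_{i-2} with p_{-2}=0, p_{-1}=1, q_{-2}=1, q_{-1}=0:
  i=0: a_0=0, p_0 = 0*1 + 0 = 0, q_0 = 0*0 + 1 = 1.
  i=1: a_1=3, p_1 = 3*0 + 1 = 1, q_1 = 3*1 + 0 = 3.
  i=2: a_2=5, p_2 = 5*1 + 0 = 5, q_2 = 5*3 + 1 = 16.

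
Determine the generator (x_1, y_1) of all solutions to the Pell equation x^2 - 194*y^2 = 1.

(x, y) = (195, 14)

First expand sqrt(194) as a continued fraction. With x_i = (sqrt(194) + m_i)/d_i and (m_0, d_0) = (0, 1): a_0 = floor(sqrt(194)) = 13, since 13^2 = 169 <= 194 < 196 = 14^2.
Iterate m_{i+1} = d_i*a_i - m_i, d_{i+1} = (194 - m_{i+1}^2)/d_i, a_{i+1} = floor((a_0 + m_{i+1})/d_{i+1}):
  m_1 = 1*13 - 0 = 13, d_1 = (194 - 13^2)/1 = 25/1 = 25, a_1 = floor((13 + 13)/25) = 1.
  m_2 = 25*1 - 13 = 12, d_2 = (194 - 12^2)/25 = 50/25 = 2, a_2 = floor((13 + 12)/2) = 12.
  m_3 = 2*12 - 12 = 12, d_3 = (194 - 12^2)/2 = 50/2 = 25, a_3 = floor((13 + 12)/25) = 1.
  m_4 = 25*1 - 12 = 13, d_4 = (194 - 13^2)/25 = 25/25 = 1, a_4 = floor((13 + 13)/1) = 26.
  m_5 = 1*26 - 13 = 13, d_5 = (194 - 13^2)/1 = 25/1 = 25: (m_5, d_5) = (m_1, d_1) = (13, 25), so from here the quotients repeat a_1, ..., a_4; the period length is 4.
So sqrt(194) = [13; (1, 12, 1, 26)] with period length k = 4.
k is even, so the fundamental solution of x^2 - 194y^2 = 1 is (p_{k-1}, q_{k-1}) = (p_3, q_3); compute convergents through index 3.
Convergents (p_i = a_i*p_{i-1} + p_{i-2}, q_i = a_i*q_{i-1} + q_{i-2} with p_{-2}=0, p_{-1}=1, q_{-2}=1, q_{-1}=0):
  i=0: a_0=13, p_0 = 13*1 + 0 = 13, q_0 = 13*0 + 1 = 1.
  i=1: a_1=1, p_1 = 1*13 + 1 = 14, q_1 = 1*1 + 0 = 1.
  i=2: a_2=12, p_2 = 12*14 + 13 = 181, q_2 = 12*1 + 1 = 13.
  i=3: a_3=1, p_3 = 1*181 + 14 = 195, q_3 = 1*13 + 1 = 14.
Check: 195^2 - 194*14^2 = 38025 - 38024 = 1, so (x, y) = (195, 14) solves the equation, and by the theorem it is the least positive solution.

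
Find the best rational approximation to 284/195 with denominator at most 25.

16/11

Expand x = 284/195 as a continued fraction with the Euclidean algorithm:
  284 = 1*195 + 89, so a_0 = 1.
  195 = 2*89 + 17, so a_1 = 2.
  89 = 5*17 + 4, so a_2 = 5.
  17 = 4*4 + 1, so a_3 = 4.
  4 = 4*1 + 0, so a_4 = 4.
so x = [1; 2, 5, 4, 4].
Convergents (p_i = a_i*p_{i-1} + p_{i-2}, q_i = a_i*q_{i-1} + q_{i-2} with p_{-2}=0, p_{-1}=1, q_{-2}=1, q_{-1}=0), until the denominator exceeds 25:
  i=0: a_0=1, p_0 = 1*1 + 0 = 1, q_0 = 1*0 + 1 = 1.
  i=1: a_1=2, p_1 = 2*1 + 1 = 3, q_1 = 2*1 + 0 = 2.
  i=2: a_2=5, p_2 = 5*3 + 1 = 16, q_2 = 5*2 + 1 = 11.
  i=3: a_3=4, p_3 = 4*16 + 3 = 67, q_3 = 4*11 + 2 = 46.
q_3 = 46 > 25, so the last convergent with denominator <= 25 is p_2/q_2 = 16/11.
The closest fraction with denominator <= 25 is either p_2/q_2 or the intermediate fraction (k*p_2 + p_1)/(k*q_2 + q_1) with the largest k >= 1 whose denominator stays <= 25; these approach x as k grows, and every other convergent or intermediate fraction in range is farther away.
Largest k: floor((25 - q_1)/q_2) = floor((25 - 2)/11) = 2.
That gives (2*16 + 3)/(2*11 + 2) = 35/24.
Compare the errors: |x - 16/11| = |284*11 - 16*195|/(195*11) = 4/2145, and |x - 35/24| = |284*24 - 35*195|/(195*24) = 9/4680.
Cross-multiplying, 4*4680 = 18720 < 19305 = 9*2145, so 4/2145 is smaller: the convergent 16/11 is closer to x than 35/24.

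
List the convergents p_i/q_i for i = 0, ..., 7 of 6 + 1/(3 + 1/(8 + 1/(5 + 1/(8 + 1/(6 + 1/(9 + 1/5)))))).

6/1, 19/3, 158/25, 809/128, 6630/1049, 40589/6422, 371931/58847, 1900244/300657

Using the convergent recurrence p_i = a_i*p_{i-1} + p_{i-2}, q_i = a_i*q_{i-1} + q_{i-2} with p_{-2}=0, p_{-1}=1, q_{-2}=1, q_{-1}=0:
  i=0: a_0=6, p_0 = 6*1 + 0 = 6, q_0 = 6*0 + 1 = 1.
  i=1: a_1=3, p_1 = 3*6 + 1 = 19, q_1 = 3*1 + 0 = 3.
  i=2: a_2=8, p_2 = 8*19 + 6 = 158, q_2 = 8*3 + 1 = 25.
  i=3: a_3=5, p_3 = 5*158 + 19 = 809, q_3 = 5*25 + 3 = 128.
  i=4: a_4=8, p_4 = 8*809 + 158 = 6630, q_4 = 8*128 + 25 = 1049.
  i=5: a_5=6, p_5 = 6*6630 + 809 = 40589, q_5 = 6*1049 + 128 = 6422.
  i=6: a_6=9, p_6 = 9*40589 + 6630 = 371931, q_6 = 9*6422 + 1049 = 58847.
  i=7: a_7=5, p_7 = 5*371931 + 40589 = 1900244, q_7 = 5*58847 + 6422 = 300657.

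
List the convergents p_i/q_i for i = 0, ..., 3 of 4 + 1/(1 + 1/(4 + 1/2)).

4/1, 5/1, 24/5, 53/11

Using the convergent recurrence p_i = a_i*p_{i-1} + p_{i-2}, q_i = a_i*q_{i-1} + q_{i-2} with p_{-2}=0, p_{-1}=1, q_{-2}=1, q_{-1}=0:
  i=0: a_0=4, p_0 = 4*1 + 0 = 4, q_0 = 4*0 + 1 = 1.
  i=1: a_1=1, p_1 = 1*4 + 1 = 5, q_1 = 1*1 + 0 = 1.
  i=2: a_2=4, p_2 = 4*5 + 4 = 24, q_2 = 4*1 + 1 = 5.
  i=3: a_3=2, p_3 = 2*24 + 5 = 53, q_3 = 2*5 + 1 = 11.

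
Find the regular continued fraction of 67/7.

Run the Euclidean algorithm on 67 and 7; the successive quotients are the partial quotients a_0, a_1, ... (each step inverts the fractional part left over by the previous one):
  67 = 9*7 + 4, so a_0 = 9.
  7 = 1*4 + 3, so a_1 = 1.
  4 = 1*3 + 1, so a_2 = 1.
  3 = 3*1 + 0, so a_3 = 3.
The remainder reaches 0 after 4 divisions, so the expansion has 4 partial quotients, read off in order.

[9; 1, 1, 3]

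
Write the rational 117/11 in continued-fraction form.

[10; 1, 1, 1, 3]

Run the Euclidean algorithm on 117 and 11; the successive quotients are the partial quotients a_0, a_1, ... (each step inverts the fractional part left over by the previous one):
  117 = 10*11 + 7, so a_0 = 10.
  11 = 1*7 + 4, so a_1 = 1.
  7 = 1*4 + 3, so a_2 = 1.
  4 = 1*3 + 1, so a_3 = 1.
  3 = 3*1 + 0, so a_4 = 3.
The remainder reaches 0 after 5 divisions, so the expansion has 5 partial quotients, read off in order.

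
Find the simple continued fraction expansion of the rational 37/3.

Run the Euclidean algorithm on 37 and 3; the successive quotients are the partial quotients a_0, a_1, ... (each step inverts the fractional part left over by the previous one):
  37 = 12*3 + 1, so a_0 = 12.
  3 = 3*1 + 0, so a_1 = 3.
The remainder reaches 0 after 2 divisions, so the expansion has 2 partial quotients, read off in order.

[12; 3]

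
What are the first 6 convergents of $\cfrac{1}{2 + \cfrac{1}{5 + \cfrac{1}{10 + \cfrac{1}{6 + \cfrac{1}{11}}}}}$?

Using the convergent recurrence p_i = a_i*p_{i-1} + p_{i-2}, q_i = a_i*q_{i-1} + q_{i-2} with p_{-2}=0, p_{-1}=1, q_{-2}=1, q_{-1}=0:
  i=0: a_0=0, p_0 = 0*1 + 0 = 0, q_0 = 0*0 + 1 = 1.
  i=1: a_1=2, p_1 = 2*0 + 1 = 1, q_1 = 2*1 + 0 = 2.
  i=2: a_2=5, p_2 = 5*1 + 0 = 5, q_2 = 5*2 + 1 = 11.
  i=3: a_3=10, p_3 = 10*5 + 1 = 51, q_3 = 10*11 + 2 = 112.
  i=4: a_4=6, p_4 = 6*51 + 5 = 311, q_4 = 6*112 + 11 = 683.
  i=5: a_5=11, p_5 = 11*311 + 51 = 3472, q_5 = 11*683 + 112 = 7625.

0/1, 1/2, 5/11, 51/112, 311/683, 3472/7625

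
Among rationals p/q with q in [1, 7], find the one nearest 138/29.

19/4

Expand x = 138/29 as a continued fraction with the Euclidean algorithm:
  138 = 4*29 + 22, so a_0 = 4.
  29 = 1*22 + 7, so a_1 = 1.
  22 = 3*7 + 1, so a_2 = 3.
  7 = 7*1 + 0, so a_3 = 7.
so x = [4; 1, 3, 7].
Convergents (p_i = a_i*p_{i-1} + p_{i-2}, q_i = a_i*q_{i-1} + q_{i-2} with p_{-2}=0, p_{-1}=1, q_{-2}=1, q_{-1}=0), until the denominator exceeds 7:
  i=0: a_0=4, p_0 = 4*1 + 0 = 4, q_0 = 4*0 + 1 = 1.
  i=1: a_1=1, p_1 = 1*4 + 1 = 5, q_1 = 1*1 + 0 = 1.
  i=2: a_2=3, p_2 = 3*5 + 4 = 19, q_2 = 3*1 + 1 = 4.
  i=3: a_3=7, p_3 = 7*19 + 5 = 138, q_3 = 7*4 + 1 = 29.
q_3 = 29 > 7, so the last convergent with denominator <= 7 is p_2/q_2 = 19/4.
The closest fraction with denominator <= 7 is either p_2/q_2 or the intermediate fraction (k*p_2 + p_1)/(k*q_2 + q_1) with the largest k >= 1 whose denominator stays <= 7; these approach x as k grows, and every other convergent or intermediate fraction in range is farther away.
Largest k: floor((7 - q_1)/q_2) = floor((7 - 1)/4) = 1.
That gives (1*19 + 5)/(1*4 + 1) = 24/5.
Compare the errors: |x - 19/4| = |138*4 - 19*29|/(29*4) = 1/116, and |x - 24/5| = |138*5 - 24*29|/(29*5) = 6/145.
Cross-multiplying, 1*145 = 145 < 696 = 6*116, so 1/116 is smaller: the convergent 19/4 is closer to x than 24/5.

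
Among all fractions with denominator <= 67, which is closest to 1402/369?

Expand x = 1402/369 as a continued fraction with the Euclidean algorithm:
  1402 = 3*369 + 295, so a_0 = 3.
  369 = 1*295 + 74, so a_1 = 1.
  295 = 3*74 + 73, so a_2 = 3.
  74 = 1*73 + 1, so a_3 = 1.
  73 = 73*1 + 0, so a_4 = 73.
so x = [3; 1, 3, 1, 73].
Convergents (p_i = a_i*p_{i-1} + p_{i-2}, q_i = a_i*q_{i-1} + q_{i-2} with p_{-2}=0, p_{-1}=1, q_{-2}=1, q_{-1}=0), until the denominator exceeds 67:
  i=0: a_0=3, p_0 = 3*1 + 0 = 3, q_0 = 3*0 + 1 = 1.
  i=1: a_1=1, p_1 = 1*3 + 1 = 4, q_1 = 1*1 + 0 = 1.
  i=2: a_2=3, p_2 = 3*4 + 3 = 15, q_2 = 3*1 + 1 = 4.
  i=3: a_3=1, p_3 = 1*15 + 4 = 19, q_3 = 1*4 + 1 = 5.
  i=4: a_4=73, p_4 = 73*19 + 15 = 1402, q_4 = 73*5 + 4 = 369.
q_4 = 369 > 67, so the last convergent with denominator <= 67 is p_3/q_3 = 19/5.
The closest fraction with denominator <= 67 is either p_3/q_3 or the intermediate fraction (k*p_3 + p_2)/(k*q_3 + q_2) with the largest k >= 1 whose denominator stays <= 67; these approach x as k grows, and every other convergent or intermediate fraction in range is farther away.
Largest k: floor((67 - q_2)/q_3) = floor((67 - 4)/5) = 12.
That gives (12*19 + 15)/(12*5 + 4) = 243/64.
Compare the errors: |x - 19/5| = |1402*5 - 19*369|/(369*5) = 1/1845, and |x - 243/64| = |1402*64 - 243*369|/(369*64) = 61/23616.
Cross-multiplying, 1*23616 = 23616 < 112545 = 61*1845, so 1/1845 is smaller: the convergent 19/5 is closer to x than 243/64.

19/5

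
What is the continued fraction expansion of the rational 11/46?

[0; 4, 5, 2]

Run the Euclidean algorithm on 11 and 46; the successive quotients are the partial quotients a_0, a_1, ... (each step inverts the fractional part left over by the previous one):
  11 = 0*46 + 11, so a_0 = 0.
  46 = 4*11 + 2, so a_1 = 4.
  11 = 5*2 + 1, so a_2 = 5.
  2 = 2*1 + 0, so a_3 = 2.
The remainder reaches 0 after 4 divisions, so the expansion has 4 partial quotients, read off in order.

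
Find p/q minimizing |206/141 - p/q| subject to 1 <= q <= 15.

19/13

Expand x = 206/141 as a continued fraction with the Euclidean algorithm:
  206 = 1*141 + 65, so a_0 = 1.
  141 = 2*65 + 11, so a_1 = 2.
  65 = 5*11 + 10, so a_2 = 5.
  11 = 1*10 + 1, so a_3 = 1.
  10 = 10*1 + 0, so a_4 = 10.
so x = [1; 2, 5, 1, 10].
Convergents (p_i = a_i*p_{i-1} + p_{i-2}, q_i = a_i*q_{i-1} + q_{i-2} with p_{-2}=0, p_{-1}=1, q_{-2}=1, q_{-1}=0), until the denominator exceeds 15:
  i=0: a_0=1, p_0 = 1*1 + 0 = 1, q_0 = 1*0 + 1 = 1.
  i=1: a_1=2, p_1 = 2*1 + 1 = 3, q_1 = 2*1 + 0 = 2.
  i=2: a_2=5, p_2 = 5*3 + 1 = 16, q_2 = 5*2 + 1 = 11.
  i=3: a_3=1, p_3 = 1*16 + 3 = 19, q_3 = 1*11 + 2 = 13.
  i=4: a_4=10, p_4 = 10*19 + 16 = 206, q_4 = 10*13 + 11 = 141.
q_4 = 141 > 15, so the last convergent with denominator <= 15 is p_3/q_3 = 19/13.
The closest fraction with denominator <= 15 is either p_3/q_3 or the intermediate fraction (k*p_3 + p_2)/(k*q_3 + q_2) with the largest k >= 1 whose denominator stays <= 15; these approach x as k grows, and every other convergent or intermediate fraction in range is farther away.
Largest k: floor((15 - q_2)/q_3) = floor((15 - 11)/13) = 0.
Since k = 0, no intermediate fraction beyond p_3/q_3 has denominator <= 15, so the convergent 19/13 is the closest (its error is |206*13 - 19*141|/(141*13) = 1/1833).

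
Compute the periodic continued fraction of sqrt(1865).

Write x_i = (sqrt(1865) + m_i)/d_i with (m_0, d_0) = (0, 1). a_0 = floor(sqrt(1865)) = 43, since 43^2 = 1849 <= 1865 < 1936 = 44^2.
Iterate m_{i+1} = d_i*a_i - m_i, d_{i+1} = (1865 - m_{i+1}^2)/d_i, a_{i+1} = floor((a_0 + m_{i+1})/d_{i+1}):
  m_1 = 1*43 - 0 = 43, d_1 = (1865 - 43^2)/1 = 16/1 = 16, a_1 = floor((43 + 43)/16) = 5.
  m_2 = 16*5 - 43 = 37, d_2 = (1865 - 37^2)/16 = 496/16 = 31, a_2 = floor((43 + 37)/31) = 2.
  m_3 = 31*2 - 37 = 25, d_3 = (1865 - 25^2)/31 = 1240/31 = 40, a_3 = floor((43 + 25)/40) = 1.
  m_4 = 40*1 - 25 = 15, d_4 = (1865 - 15^2)/40 = 1640/40 = 41, a_4 = floor((43 + 15)/41) = 1.
  m_5 = 41*1 - 15 = 26, d_5 = (1865 - 26^2)/41 = 1189/41 = 29, a_5 = floor((43 + 26)/29) = 2.
  m_6 = 29*2 - 26 = 32, d_6 = (1865 - 32^2)/29 = 841/29 = 29, a_6 = floor((43 + 32)/29) = 2.
  m_7 = 29*2 - 32 = 26, d_7 = (1865 - 26^2)/29 = 1189/29 = 41, a_7 = floor((43 + 26)/41) = 1.
  m_8 = 41*1 - 26 = 15, d_8 = (1865 - 15^2)/41 = 1640/41 = 40, a_8 = floor((43 + 15)/40) = 1.
  m_9 = 40*1 - 15 = 25, d_9 = (1865 - 25^2)/40 = 1240/40 = 31, a_9 = floor((43 + 25)/31) = 2.
  m_10 = 31*2 - 25 = 37, d_10 = (1865 - 37^2)/31 = 496/31 = 16, a_10 = floor((43 + 37)/16) = 5.
  m_11 = 16*5 - 37 = 43, d_11 = (1865 - 43^2)/16 = 16/16 = 1, a_11 = floor((43 + 43)/1) = 86.
  m_12 = 1*86 - 43 = 43, d_12 = (1865 - 43^2)/1 = 16/1 = 16: (m_12, d_12) = (m_1, d_1) = (43, 16), so from here the quotients repeat a_1, ..., a_11; the period length is 11.
Hence the expansion of sqrt(1865) is a_0 = 43 followed by the repeating block 5, 2, 1, 1, 2, 2, 1, 1, 2, 5, 86 (period 11).

[43; (5, 2, 1, 1, 2, 2, 1, 1, 2, 5, 86)]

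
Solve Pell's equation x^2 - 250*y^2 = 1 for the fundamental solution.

(x, y) = (39480499, 2496966)

First expand sqrt(250) as a continued fraction. With x_i = (sqrt(250) + m_i)/d_i and (m_0, d_0) = (0, 1): a_0 = floor(sqrt(250)) = 15, since 15^2 = 225 <= 250 < 256 = 16^2.
Iterate m_{i+1} = d_i*a_i - m_i, d_{i+1} = (250 - m_{i+1}^2)/d_i, a_{i+1} = floor((a_0 + m_{i+1})/d_{i+1}):
  m_1 = 1*15 - 0 = 15, d_1 = (250 - 15^2)/1 = 25/1 = 25, a_1 = floor((15 + 15)/25) = 1.
  m_2 = 25*1 - 15 = 10, d_2 = (250 - 10^2)/25 = 150/25 = 6, a_2 = floor((15 + 10)/6) = 4.
  m_3 = 6*4 - 10 = 14, d_3 = (250 - 14^2)/6 = 54/6 = 9, a_3 = floor((15 + 14)/9) = 3.
  m_4 = 9*3 - 14 = 13, d_4 = (250 - 13^2)/9 = 81/9 = 9, a_4 = floor((15 + 13)/9) = 3.
  m_5 = 9*3 - 13 = 14, d_5 = (250 - 14^2)/9 = 54/9 = 6, a_5 = floor((15 + 14)/6) = 4.
  m_6 = 6*4 - 14 = 10, d_6 = (250 - 10^2)/6 = 150/6 = 25, a_6 = floor((15 + 10)/25) = 1.
  m_7 = 25*1 - 10 = 15, d_7 = (250 - 15^2)/25 = 25/25 = 1, a_7 = floor((15 + 15)/1) = 30.
  m_8 = 1*30 - 15 = 15, d_8 = (250 - 15^2)/1 = 25/1 = 25: (m_8, d_8) = (m_1, d_1) = (15, 25), so from here the quotients repeat a_1, ..., a_7; the period length is 7.
So sqrt(250) = [15; (1, 4, 3, 3, 4, 1, 30)] with period length k = 7.
k is odd, so (p_{k-1}, q_{k-1}) only solves x^2 - 250y^2 = -1 and the fundamental solution of x^2 - 250y^2 = 1 is (p_{2k-1}, q_{2k-1}) = (p_13, q_13); compute convergents through index 13, running through the period twice.
Convergents (p_i = a_i*p_{i-1} + p_{i-2}, q_i = a_i*q_{i-1} + q_{i-2} with p_{-2}=0, p_{-1}=1, q_{-2}=1, q_{-1}=0):
  i=0: a_0=15, p_0 = 15*1 + 0 = 15, q_0 = 15*0 + 1 = 1.
  i=1: a_1=1, p_1 = 1*15 + 1 = 16, q_1 = 1*1 + 0 = 1.
  i=2: a_2=4, p_2 = 4*16 + 15 = 79, q_2 = 4*1 + 1 = 5.
  i=3: a_3=3, p_3 = 3*79 + 16 = 253, q_3 = 3*5 + 1 = 16.
  i=4: a_4=3, p_4 = 3*253 + 79 = 838, q_4 = 3*16 + 5 = 53.
  i=5: a_5=4, p_5 = 4*838 + 253 = 3605, q_5 = 4*53 + 16 = 228.
  i=6: a_6=1, p_6 = 1*3605 + 838 = 4443, q_6 = 1*228 + 53 = 281.
  i=7: a_7=30, p_7 = 30*4443 + 3605 = 136895, q_7 = 30*281 + 228 = 8658.
  i=8: a_8=1, p_8 = 1*136895 + 4443 = 141338, q_8 = 1*8658 + 281 = 8939.
  i=9: a_9=4, p_9 = 4*141338 + 136895 = 702247, q_9 = 4*8939 + 8658 = 44414.
  i=10: a_10=3, p_10 = 3*702247 + 141338 = 2248079, q_10 = 3*44414 + 8939 = 142181.
  i=11: a_11=3, p_11 = 3*2248079 + 702247 = 7446484, q_11 = 3*142181 + 44414 = 470957.
  i=12: a_12=4, p_12 = 4*7446484 + 2248079 = 32034015, q_12 = 4*470957 + 142181 = 2026009.
  i=13: a_13=1, p_13 = 1*32034015 + 7446484 = 39480499, q_13 = 1*2026009 + 470957 = 2496966.
Indeed p_6^2 - 250*q_6^2 = 19740249 - 19740250 = -1, not +1.
Check: 39480499^2 - 250*2496966^2 = 1558709801289001 - 1558709801289000 = 1, so (x, y) = (39480499, 2496966) solves the equation, and by the theorem it is the least positive solution.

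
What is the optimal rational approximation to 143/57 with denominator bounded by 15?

5/2

Expand x = 143/57 as a continued fraction with the Euclidean algorithm:
  143 = 2*57 + 29, so a_0 = 2.
  57 = 1*29 + 28, so a_1 = 1.
  29 = 1*28 + 1, so a_2 = 1.
  28 = 28*1 + 0, so a_3 = 28.
so x = [2; 1, 1, 28].
Convergents (p_i = a_i*p_{i-1} + p_{i-2}, q_i = a_i*q_{i-1} + q_{i-2} with p_{-2}=0, p_{-1}=1, q_{-2}=1, q_{-1}=0), until the denominator exceeds 15:
  i=0: a_0=2, p_0 = 2*1 + 0 = 2, q_0 = 2*0 + 1 = 1.
  i=1: a_1=1, p_1 = 1*2 + 1 = 3, q_1 = 1*1 + 0 = 1.
  i=2: a_2=1, p_2 = 1*3 + 2 = 5, q_2 = 1*1 + 1 = 2.
  i=3: a_3=28, p_3 = 28*5 + 3 = 143, q_3 = 28*2 + 1 = 57.
q_3 = 57 > 15, so the last convergent with denominator <= 15 is p_2/q_2 = 5/2.
The closest fraction with denominator <= 15 is either p_2/q_2 or the intermediate fraction (k*p_2 + p_1)/(k*q_2 + q_1) with the largest k >= 1 whose denominator stays <= 15; these approach x as k grows, and every other convergent or intermediate fraction in range is farther away.
Largest k: floor((15 - q_1)/q_2) = floor((15 - 1)/2) = 7.
That gives (7*5 + 3)/(7*2 + 1) = 38/15.
Compare the errors: |x - 5/2| = |143*2 - 5*57|/(57*2) = 1/114, and |x - 38/15| = |143*15 - 38*57|/(57*15) = 21/855.
Cross-multiplying, 1*855 = 855 < 2394 = 21*114, so 1/114 is smaller: the convergent 5/2 is closer to x than 38/15.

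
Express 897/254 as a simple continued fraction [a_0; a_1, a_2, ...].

Run the Euclidean algorithm on 897 and 254; the successive quotients are the partial quotients a_0, a_1, ... (each step inverts the fractional part left over by the previous one):
  897 = 3*254 + 135, so a_0 = 3.
  254 = 1*135 + 119, so a_1 = 1.
  135 = 1*119 + 16, so a_2 = 1.
  119 = 7*16 + 7, so a_3 = 7.
  16 = 2*7 + 2, so a_4 = 2.
  7 = 3*2 + 1, so a_5 = 3.
  2 = 2*1 + 0, so a_6 = 2.
The remainder reaches 0 after 7 divisions, so the expansion has 7 partial quotients, read off in order.

[3; 1, 1, 7, 2, 3, 2]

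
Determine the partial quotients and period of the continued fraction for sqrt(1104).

[33; (4, 2, 2, 2, 4, 66)]

Write x_i = (sqrt(1104) + m_i)/d_i with (m_0, d_0) = (0, 1). a_0 = floor(sqrt(1104)) = 33, since 33^2 = 1089 <= 1104 < 1156 = 34^2.
Iterate m_{i+1} = d_i*a_i - m_i, d_{i+1} = (1104 - m_{i+1}^2)/d_i, a_{i+1} = floor((a_0 + m_{i+1})/d_{i+1}):
  m_1 = 1*33 - 0 = 33, d_1 = (1104 - 33^2)/1 = 15/1 = 15, a_1 = floor((33 + 33)/15) = 4.
  m_2 = 15*4 - 33 = 27, d_2 = (1104 - 27^2)/15 = 375/15 = 25, a_2 = floor((33 + 27)/25) = 2.
  m_3 = 25*2 - 27 = 23, d_3 = (1104 - 23^2)/25 = 575/25 = 23, a_3 = floor((33 + 23)/23) = 2.
  m_4 = 23*2 - 23 = 23, d_4 = (1104 - 23^2)/23 = 575/23 = 25, a_4 = floor((33 + 23)/25) = 2.
  m_5 = 25*2 - 23 = 27, d_5 = (1104 - 27^2)/25 = 375/25 = 15, a_5 = floor((33 + 27)/15) = 4.
  m_6 = 15*4 - 27 = 33, d_6 = (1104 - 33^2)/15 = 15/15 = 1, a_6 = floor((33 + 33)/1) = 66.
  m_7 = 1*66 - 33 = 33, d_7 = (1104 - 33^2)/1 = 15/1 = 15: (m_7, d_7) = (m_1, d_1) = (33, 15), so from here the quotients repeat a_1, ..., a_6; the period length is 6.
Hence the expansion of sqrt(1104) is a_0 = 33 followed by the repeating block 4, 2, 2, 2, 4, 66 (period 6).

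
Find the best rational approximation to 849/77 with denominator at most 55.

430/39

Expand x = 849/77 as a continued fraction with the Euclidean algorithm:
  849 = 11*77 + 2, so a_0 = 11.
  77 = 38*2 + 1, so a_1 = 38.
  2 = 2*1 + 0, so a_2 = 2.
so x = [11; 38, 2].
Convergents (p_i = a_i*p_{i-1} + p_{i-2}, q_i = a_i*q_{i-1} + q_{i-2} with p_{-2}=0, p_{-1}=1, q_{-2}=1, q_{-1}=0), until the denominator exceeds 55:
  i=0: a_0=11, p_0 = 11*1 + 0 = 11, q_0 = 11*0 + 1 = 1.
  i=1: a_1=38, p_1 = 38*11 + 1 = 419, q_1 = 38*1 + 0 = 38.
  i=2: a_2=2, p_2 = 2*419 + 11 = 849, q_2 = 2*38 + 1 = 77.
q_2 = 77 > 55, so the last convergent with denominator <= 55 is p_1/q_1 = 419/38.
The closest fraction with denominator <= 55 is either p_1/q_1 or the intermediate fraction (k*p_1 + p_0)/(k*q_1 + q_0) with the largest k >= 1 whose denominator stays <= 55; these approach x as k grows, and every other convergent or intermediate fraction in range is farther away.
Largest k: floor((55 - q_0)/q_1) = floor((55 - 1)/38) = 1.
That gives (1*419 + 11)/(1*38 + 1) = 430/39.
Compare the errors: |x - 419/38| = |849*38 - 419*77|/(77*38) = 1/2926, and |x - 430/39| = |849*39 - 430*77|/(77*39) = 1/3003.
Cross-multiplying, 1*2926 = 2926 < 3003 = 1*3003, so 1/3003 is smaller: the intermediate fraction 430/39 is closer to x than 419/38.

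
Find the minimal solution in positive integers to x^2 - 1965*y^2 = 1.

First expand sqrt(1965) as a continued fraction. With x_i = (sqrt(1965) + m_i)/d_i and (m_0, d_0) = (0, 1): a_0 = floor(sqrt(1965)) = 44, since 44^2 = 1936 <= 1965 < 2025 = 45^2.
Iterate m_{i+1} = d_i*a_i - m_i, d_{i+1} = (1965 - m_{i+1}^2)/d_i, a_{i+1} = floor((a_0 + m_{i+1})/d_{i+1}):
  m_1 = 1*44 - 0 = 44, d_1 = (1965 - 44^2)/1 = 29/1 = 29, a_1 = floor((44 + 44)/29) = 3.
  m_2 = 29*3 - 44 = 43, d_2 = (1965 - 43^2)/29 = 116/29 = 4, a_2 = floor((44 + 43)/4) = 21.
  m_3 = 4*21 - 43 = 41, d_3 = (1965 - 41^2)/4 = 284/4 = 71, a_3 = floor((44 + 41)/71) = 1.
  m_4 = 71*1 - 41 = 30, d_4 = (1965 - 30^2)/71 = 1065/71 = 15, a_4 = floor((44 + 30)/15) = 4.
  m_5 = 15*4 - 30 = 30, d_5 = (1965 - 30^2)/15 = 1065/15 = 71, a_5 = floor((44 + 30)/71) = 1.
  m_6 = 71*1 - 30 = 41, d_6 = (1965 - 41^2)/71 = 284/71 = 4, a_6 = floor((44 + 41)/4) = 21.
  m_7 = 4*21 - 41 = 43, d_7 = (1965 - 43^2)/4 = 116/4 = 29, a_7 = floor((44 + 43)/29) = 3.
  m_8 = 29*3 - 43 = 44, d_8 = (1965 - 44^2)/29 = 29/29 = 1, a_8 = floor((44 + 44)/1) = 88.
  m_9 = 1*88 - 44 = 44, d_9 = (1965 - 44^2)/1 = 29/1 = 29: (m_9, d_9) = (m_1, d_1) = (44, 29), so from here the quotients repeat a_1, ..., a_8; the period length is 8.
So sqrt(1965) = [44; (3, 21, 1, 4, 1, 21, 3, 88)] with period length k = 8.
k is even, so the fundamental solution of x^2 - 1965y^2 = 1 is (p_{k-1}, q_{k-1}) = (p_7, q_7); compute convergents through index 7.
Convergents (p_i = a_i*p_{i-1} + p_{i-2}, q_i = a_i*q_{i-1} + q_{i-2} with p_{-2}=0, p_{-1}=1, q_{-2}=1, q_{-1}=0):
  i=0: a_0=44, p_0 = 44*1 + 0 = 44, q_0 = 44*0 + 1 = 1.
  i=1: a_1=3, p_1 = 3*44 + 1 = 133, q_1 = 3*1 + 0 = 3.
  i=2: a_2=21, p_2 = 21*133 + 44 = 2837, q_2 = 21*3 + 1 = 64.
  i=3: a_3=1, p_3 = 1*2837 + 133 = 2970, q_3 = 1*64 + 3 = 67.
  i=4: a_4=4, p_4 = 4*2970 + 2837 = 14717, q_4 = 4*67 + 64 = 332.
  i=5: a_5=1, p_5 = 1*14717 + 2970 = 17687, q_5 = 1*332 + 67 = 399.
  i=6: a_6=21, p_6 = 21*17687 + 14717 = 386144, q_6 = 21*399 + 332 = 8711.
  i=7: a_7=3, p_7 = 3*386144 + 17687 = 1176119, q_7 = 3*8711 + 399 = 26532.
Check: 1176119^2 - 1965*26532^2 = 1383255902161 - 1383255902160 = 1, so (x, y) = (1176119, 26532) solves the equation, and by the theorem it is the least positive solution.

(x, y) = (1176119, 26532)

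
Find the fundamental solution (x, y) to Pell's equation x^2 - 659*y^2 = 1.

First expand sqrt(659) as a continued fraction. With x_i = (sqrt(659) + m_i)/d_i and (m_0, d_0) = (0, 1): a_0 = floor(sqrt(659)) = 25, since 25^2 = 625 <= 659 < 676 = 26^2.
Iterate m_{i+1} = d_i*a_i - m_i, d_{i+1} = (659 - m_{i+1}^2)/d_i, a_{i+1} = floor((a_0 + m_{i+1})/d_{i+1}):
  m_1 = 1*25 - 0 = 25, d_1 = (659 - 25^2)/1 = 34/1 = 34, a_1 = floor((25 + 25)/34) = 1.
  m_2 = 34*1 - 25 = 9, d_2 = (659 - 9^2)/34 = 578/34 = 17, a_2 = floor((25 + 9)/17) = 2.
  m_3 = 17*2 - 9 = 25, d_3 = (659 - 25^2)/17 = 34/17 = 2, a_3 = floor((25 + 25)/2) = 25.
  m_4 = 2*25 - 25 = 25, d_4 = (659 - 25^2)/2 = 34/2 = 17, a_4 = floor((25 + 25)/17) = 2.
  m_5 = 17*2 - 25 = 9, d_5 = (659 - 9^2)/17 = 578/17 = 34, a_5 = floor((25 + 9)/34) = 1.
  m_6 = 34*1 - 9 = 25, d_6 = (659 - 25^2)/34 = 34/34 = 1, a_6 = floor((25 + 25)/1) = 50.
  m_7 = 1*50 - 25 = 25, d_7 = (659 - 25^2)/1 = 34/1 = 34: (m_7, d_7) = (m_1, d_1) = (25, 34), so from here the quotients repeat a_1, ..., a_6; the period length is 6.
So sqrt(659) = [25; (1, 2, 25, 2, 1, 50)] with period length k = 6.
k is even, so the fundamental solution of x^2 - 659y^2 = 1 is (p_{k-1}, q_{k-1}) = (p_5, q_5); compute convergents through index 5.
Convergents (p_i = a_i*p_{i-1} + p_{i-2}, q_i = a_i*q_{i-1} + q_{i-2} with p_{-2}=0, p_{-1}=1, q_{-2}=1, q_{-1}=0):
  i=0: a_0=25, p_0 = 25*1 + 0 = 25, q_0 = 25*0 + 1 = 1.
  i=1: a_1=1, p_1 = 1*25 + 1 = 26, q_1 = 1*1 + 0 = 1.
  i=2: a_2=2, p_2 = 2*26 + 25 = 77, q_2 = 2*1 + 1 = 3.
  i=3: a_3=25, p_3 = 25*77 + 26 = 1951, q_3 = 25*3 + 1 = 76.
  i=4: a_4=2, p_4 = 2*1951 + 77 = 3979, q_4 = 2*76 + 3 = 155.
  i=5: a_5=1, p_5 = 1*3979 + 1951 = 5930, q_5 = 1*155 + 76 = 231.
Check: 5930^2 - 659*231^2 = 35164900 - 35164899 = 1, so (x, y) = (5930, 231) solves the equation, and by the theorem it is the least positive solution.

(x, y) = (5930, 231)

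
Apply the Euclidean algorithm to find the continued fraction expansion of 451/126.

Run the Euclidean algorithm on 451 and 126; the successive quotients are the partial quotients a_0, a_1, ... (each step inverts the fractional part left over by the previous one):
  451 = 3*126 + 73, so a_0 = 3.
  126 = 1*73 + 53, so a_1 = 1.
  73 = 1*53 + 20, so a_2 = 1.
  53 = 2*20 + 13, so a_3 = 2.
  20 = 1*13 + 7, so a_4 = 1.
  13 = 1*7 + 6, so a_5 = 1.
  7 = 1*6 + 1, so a_6 = 1.
  6 = 6*1 + 0, so a_7 = 6.
The remainder reaches 0 after 8 divisions, so the expansion has 8 partial quotients, read off in order.

[3; 1, 1, 2, 1, 1, 1, 6]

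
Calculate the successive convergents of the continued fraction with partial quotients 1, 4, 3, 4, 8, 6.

Using the convergent recurrence p_i = a_i*p_{i-1} + p_{i-2}, q_i = a_i*q_{i-1} + q_{i-2} with p_{-2}=0, p_{-1}=1, q_{-2}=1, q_{-1}=0:
  i=0: a_0=1, p_0 = 1*1 + 0 = 1, q_0 = 1*0 + 1 = 1.
  i=1: a_1=4, p_1 = 4*1 + 1 = 5, q_1 = 4*1 + 0 = 4.
  i=2: a_2=3, p_2 = 3*5 + 1 = 16, q_2 = 3*4 + 1 = 13.
  i=3: a_3=4, p_3 = 4*16 + 5 = 69, q_3 = 4*13 + 4 = 56.
  i=4: a_4=8, p_4 = 8*69 + 16 = 568, q_4 = 8*56 + 13 = 461.
  i=5: a_5=6, p_5 = 6*568 + 69 = 3477, q_5 = 6*461 + 56 = 2822.

1/1, 5/4, 16/13, 69/56, 568/461, 3477/2822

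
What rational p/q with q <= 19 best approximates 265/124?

32/15

Expand x = 265/124 as a continued fraction with the Euclidean algorithm:
  265 = 2*124 + 17, so a_0 = 2.
  124 = 7*17 + 5, so a_1 = 7.
  17 = 3*5 + 2, so a_2 = 3.
  5 = 2*2 + 1, so a_3 = 2.
  2 = 2*1 + 0, so a_4 = 2.
so x = [2; 7, 3, 2, 2].
Convergents (p_i = a_i*p_{i-1} + p_{i-2}, q_i = a_i*q_{i-1} + q_{i-2} with p_{-2}=0, p_{-1}=1, q_{-2}=1, q_{-1}=0), until the denominator exceeds 19:
  i=0: a_0=2, p_0 = 2*1 + 0 = 2, q_0 = 2*0 + 1 = 1.
  i=1: a_1=7, p_1 = 7*2 + 1 = 15, q_1 = 7*1 + 0 = 7.
  i=2: a_2=3, p_2 = 3*15 + 2 = 47, q_2 = 3*7 + 1 = 22.
q_2 = 22 > 19, so the last convergent with denominator <= 19 is p_1/q_1 = 15/7.
The closest fraction with denominator <= 19 is either p_1/q_1 or the intermediate fraction (k*p_1 + p_0)/(k*q_1 + q_0) with the largest k >= 1 whose denominator stays <= 19; these approach x as k grows, and every other convergent or intermediate fraction in range is farther away.
Largest k: floor((19 - q_0)/q_1) = floor((19 - 1)/7) = 2.
That gives (2*15 + 2)/(2*7 + 1) = 32/15.
Compare the errors: |x - 15/7| = |265*7 - 15*124|/(124*7) = 5/868, and |x - 32/15| = |265*15 - 32*124|/(124*15) = 7/1860.
Cross-multiplying, 7*868 = 6076 < 9300 = 5*1860, so 7/1860 is smaller: the intermediate fraction 32/15 is closer to x than 15/7.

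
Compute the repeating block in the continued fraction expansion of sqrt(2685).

[51; (1, 4, 2, 6, 2, 4, 1, 102)]

Write x_i = (sqrt(2685) + m_i)/d_i with (m_0, d_0) = (0, 1). a_0 = floor(sqrt(2685)) = 51, since 51^2 = 2601 <= 2685 < 2704 = 52^2.
Iterate m_{i+1} = d_i*a_i - m_i, d_{i+1} = (2685 - m_{i+1}^2)/d_i, a_{i+1} = floor((a_0 + m_{i+1})/d_{i+1}):
  m_1 = 1*51 - 0 = 51, d_1 = (2685 - 51^2)/1 = 84/1 = 84, a_1 = floor((51 + 51)/84) = 1.
  m_2 = 84*1 - 51 = 33, d_2 = (2685 - 33^2)/84 = 1596/84 = 19, a_2 = floor((51 + 33)/19) = 4.
  m_3 = 19*4 - 33 = 43, d_3 = (2685 - 43^2)/19 = 836/19 = 44, a_3 = floor((51 + 43)/44) = 2.
  m_4 = 44*2 - 43 = 45, d_4 = (2685 - 45^2)/44 = 660/44 = 15, a_4 = floor((51 + 45)/15) = 6.
  m_5 = 15*6 - 45 = 45, d_5 = (2685 - 45^2)/15 = 660/15 = 44, a_5 = floor((51 + 45)/44) = 2.
  m_6 = 44*2 - 45 = 43, d_6 = (2685 - 43^2)/44 = 836/44 = 19, a_6 = floor((51 + 43)/19) = 4.
  m_7 = 19*4 - 43 = 33, d_7 = (2685 - 33^2)/19 = 1596/19 = 84, a_7 = floor((51 + 33)/84) = 1.
  m_8 = 84*1 - 33 = 51, d_8 = (2685 - 51^2)/84 = 84/84 = 1, a_8 = floor((51 + 51)/1) = 102.
  m_9 = 1*102 - 51 = 51, d_9 = (2685 - 51^2)/1 = 84/1 = 84: (m_9, d_9) = (m_1, d_1) = (51, 84), so from here the quotients repeat a_1, ..., a_8; the period length is 8.
Hence the expansion of sqrt(2685) is a_0 = 51 followed by the repeating block 1, 4, 2, 6, 2, 4, 1, 102 (period 8).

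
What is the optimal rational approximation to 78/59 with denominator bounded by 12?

4/3

Expand x = 78/59 as a continued fraction with the Euclidean algorithm:
  78 = 1*59 + 19, so a_0 = 1.
  59 = 3*19 + 2, so a_1 = 3.
  19 = 9*2 + 1, so a_2 = 9.
  2 = 2*1 + 0, so a_3 = 2.
so x = [1; 3, 9, 2].
Convergents (p_i = a_i*p_{i-1} + p_{i-2}, q_i = a_i*q_{i-1} + q_{i-2} with p_{-2}=0, p_{-1}=1, q_{-2}=1, q_{-1}=0), until the denominator exceeds 12:
  i=0: a_0=1, p_0 = 1*1 + 0 = 1, q_0 = 1*0 + 1 = 1.
  i=1: a_1=3, p_1 = 3*1 + 1 = 4, q_1 = 3*1 + 0 = 3.
  i=2: a_2=9, p_2 = 9*4 + 1 = 37, q_2 = 9*3 + 1 = 28.
q_2 = 28 > 12, so the last convergent with denominator <= 12 is p_1/q_1 = 4/3.
The closest fraction with denominator <= 12 is either p_1/q_1 or the intermediate fraction (k*p_1 + p_0)/(k*q_1 + q_0) with the largest k >= 1 whose denominator stays <= 12; these approach x as k grows, and every other convergent or intermediate fraction in range is farther away.
Largest k: floor((12 - q_0)/q_1) = floor((12 - 1)/3) = 3.
That gives (3*4 + 1)/(3*3 + 1) = 13/10.
Compare the errors: |x - 4/3| = |78*3 - 4*59|/(59*3) = 2/177, and |x - 13/10| = |78*10 - 13*59|/(59*10) = 13/590.
Cross-multiplying, 2*590 = 1180 < 2301 = 13*177, so 2/177 is smaller: the convergent 4/3 is closer to x than 13/10.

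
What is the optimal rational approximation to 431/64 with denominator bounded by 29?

101/15

Expand x = 431/64 as a continued fraction with the Euclidean algorithm:
  431 = 6*64 + 47, so a_0 = 6.
  64 = 1*47 + 17, so a_1 = 1.
  47 = 2*17 + 13, so a_2 = 2.
  17 = 1*13 + 4, so a_3 = 1.
  13 = 3*4 + 1, so a_4 = 3.
  4 = 4*1 + 0, so a_5 = 4.
so x = [6; 1, 2, 1, 3, 4].
Convergents (p_i = a_i*p_{i-1} + p_{i-2}, q_i = a_i*q_{i-1} + q_{i-2} with p_{-2}=0, p_{-1}=1, q_{-2}=1, q_{-1}=0), until the denominator exceeds 29:
  i=0: a_0=6, p_0 = 6*1 + 0 = 6, q_0 = 6*0 + 1 = 1.
  i=1: a_1=1, p_1 = 1*6 + 1 = 7, q_1 = 1*1 + 0 = 1.
  i=2: a_2=2, p_2 = 2*7 + 6 = 20, q_2 = 2*1 + 1 = 3.
  i=3: a_3=1, p_3 = 1*20 + 7 = 27, q_3 = 1*3 + 1 = 4.
  i=4: a_4=3, p_4 = 3*27 + 20 = 101, q_4 = 3*4 + 3 = 15.
  i=5: a_5=4, p_5 = 4*101 + 27 = 431, q_5 = 4*15 + 4 = 64.
q_5 = 64 > 29, so the last convergent with denominator <= 29 is p_4/q_4 = 101/15.
The closest fraction with denominator <= 29 is either p_4/q_4 or the intermediate fraction (k*p_4 + p_3)/(k*q_4 + q_3) with the largest k >= 1 whose denominator stays <= 29; these approach x as k grows, and every other convergent or intermediate fraction in range is farther away.
Largest k: floor((29 - q_3)/q_4) = floor((29 - 4)/15) = 1.
That gives (1*101 + 27)/(1*15 + 4) = 128/19.
Compare the errors: |x - 101/15| = |431*15 - 101*64|/(64*15) = 1/960, and |x - 128/19| = |431*19 - 128*64|/(64*19) = 3/1216.
Cross-multiplying, 1*1216 = 1216 < 2880 = 3*960, so 1/960 is smaller: the convergent 101/15 is closer to x than 128/19.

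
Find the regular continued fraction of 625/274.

Run the Euclidean algorithm on 625 and 274; the successive quotients are the partial quotients a_0, a_1, ... (each step inverts the fractional part left over by the previous one):
  625 = 2*274 + 77, so a_0 = 2.
  274 = 3*77 + 43, so a_1 = 3.
  77 = 1*43 + 34, so a_2 = 1.
  43 = 1*34 + 9, so a_3 = 1.
  34 = 3*9 + 7, so a_4 = 3.
  9 = 1*7 + 2, so a_5 = 1.
  7 = 3*2 + 1, so a_6 = 3.
  2 = 2*1 + 0, so a_7 = 2.
The remainder reaches 0 after 8 divisions, so the expansion has 8 partial quotients, read off in order.

[2; 3, 1, 1, 3, 1, 3, 2]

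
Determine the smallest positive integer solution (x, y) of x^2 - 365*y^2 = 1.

(x, y) = (23915529, 1251796)

First expand sqrt(365) as a continued fraction. With x_i = (sqrt(365) + m_i)/d_i and (m_0, d_0) = (0, 1): a_0 = floor(sqrt(365)) = 19, since 19^2 = 361 <= 365 < 400 = 20^2.
Iterate m_{i+1} = d_i*a_i - m_i, d_{i+1} = (365 - m_{i+1}^2)/d_i, a_{i+1} = floor((a_0 + m_{i+1})/d_{i+1}):
  m_1 = 1*19 - 0 = 19, d_1 = (365 - 19^2)/1 = 4/1 = 4, a_1 = floor((19 + 19)/4) = 9.
  m_2 = 4*9 - 19 = 17, d_2 = (365 - 17^2)/4 = 76/4 = 19, a_2 = floor((19 + 17)/19) = 1.
  m_3 = 19*1 - 17 = 2, d_3 = (365 - 2^2)/19 = 361/19 = 19, a_3 = floor((19 + 2)/19) = 1.
  m_4 = 19*1 - 2 = 17, d_4 = (365 - 17^2)/19 = 76/19 = 4, a_4 = floor((19 + 17)/4) = 9.
  m_5 = 4*9 - 17 = 19, d_5 = (365 - 19^2)/4 = 4/4 = 1, a_5 = floor((19 + 19)/1) = 38.
  m_6 = 1*38 - 19 = 19, d_6 = (365 - 19^2)/1 = 4/1 = 4: (m_6, d_6) = (m_1, d_1) = (19, 4), so from here the quotients repeat a_1, ..., a_5; the period length is 5.
So sqrt(365) = [19; (9, 1, 1, 9, 38)] with period length k = 5.
k is odd, so (p_{k-1}, q_{k-1}) only solves x^2 - 365y^2 = -1 and the fundamental solution of x^2 - 365y^2 = 1 is (p_{2k-1}, q_{2k-1}) = (p_9, q_9); compute convergents through index 9, running through the period twice.
Convergents (p_i = a_i*p_{i-1} + p_{i-2}, q_i = a_i*q_{i-1} + q_{i-2} with p_{-2}=0, p_{-1}=1, q_{-2}=1, q_{-1}=0):
  i=0: a_0=19, p_0 = 19*1 + 0 = 19, q_0 = 19*0 + 1 = 1.
  i=1: a_1=9, p_1 = 9*19 + 1 = 172, q_1 = 9*1 + 0 = 9.
  i=2: a_2=1, p_2 = 1*172 + 19 = 191, q_2 = 1*9 + 1 = 10.
  i=3: a_3=1, p_3 = 1*191 + 172 = 363, q_3 = 1*10 + 9 = 19.
  i=4: a_4=9, p_4 = 9*363 + 191 = 3458, q_4 = 9*19 + 10 = 181.
  i=5: a_5=38, p_5 = 38*3458 + 363 = 131767, q_5 = 38*181 + 19 = 6897.
  i=6: a_6=9, p_6 = 9*131767 + 3458 = 1189361, q_6 = 9*6897 + 181 = 62254.
  i=7: a_7=1, p_7 = 1*1189361 + 131767 = 1321128, q_7 = 1*62254 + 6897 = 69151.
  i=8: a_8=1, p_8 = 1*1321128 + 1189361 = 2510489, q_8 = 1*69151 + 62254 = 131405.
  i=9: a_9=9, p_9 = 9*2510489 + 1321128 = 23915529, q_9 = 9*131405 + 69151 = 1251796.
Indeed p_4^2 - 365*q_4^2 = 11957764 - 11957765 = -1, not +1.
Check: 23915529^2 - 365*1251796^2 = 571952527349841 - 571952527349840 = 1, so (x, y) = (23915529, 1251796) solves the equation, and by the theorem it is the least positive solution.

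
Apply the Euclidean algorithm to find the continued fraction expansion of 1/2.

Run the Euclidean algorithm on 1 and 2; the successive quotients are the partial quotients a_0, a_1, ... (each step inverts the fractional part left over by the previous one):
  1 = 0*2 + 1, so a_0 = 0.
  2 = 2*1 + 0, so a_1 = 2.
The remainder reaches 0 after 2 divisions, so the expansion has 2 partial quotients, read off in order.

[0; 2]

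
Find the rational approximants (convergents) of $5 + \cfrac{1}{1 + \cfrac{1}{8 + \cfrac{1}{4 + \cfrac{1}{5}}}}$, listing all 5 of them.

Using the convergent recurrence p_i = a_i*p_{i-1} + p_{i-2}, q_i = a_i*q_{i-1} + q_{i-2} with p_{-2}=0, p_{-1}=1, q_{-2}=1, q_{-1}=0:
  i=0: a_0=5, p_0 = 5*1 + 0 = 5, q_0 = 5*0 + 1 = 1.
  i=1: a_1=1, p_1 = 1*5 + 1 = 6, q_1 = 1*1 + 0 = 1.
  i=2: a_2=8, p_2 = 8*6 + 5 = 53, q_2 = 8*1 + 1 = 9.
  i=3: a_3=4, p_3 = 4*53 + 6 = 218, q_3 = 4*9 + 1 = 37.
  i=4: a_4=5, p_4 = 5*218 + 53 = 1143, q_4 = 5*37 + 9 = 194.

5/1, 6/1, 53/9, 218/37, 1143/194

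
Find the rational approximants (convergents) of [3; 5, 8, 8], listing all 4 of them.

3/1, 16/5, 131/41, 1064/333

Using the convergent recurrence p_i = a_i*p_{i-1} + p_{i-2}, q_i = a_i*q_{i-1} + q_{i-2} with p_{-2}=0, p_{-1}=1, q_{-2}=1, q_{-1}=0:
  i=0: a_0=3, p_0 = 3*1 + 0 = 3, q_0 = 3*0 + 1 = 1.
  i=1: a_1=5, p_1 = 5*3 + 1 = 16, q_1 = 5*1 + 0 = 5.
  i=2: a_2=8, p_2 = 8*16 + 3 = 131, q_2 = 8*5 + 1 = 41.
  i=3: a_3=8, p_3 = 8*131 + 16 = 1064, q_3 = 8*41 + 5 = 333.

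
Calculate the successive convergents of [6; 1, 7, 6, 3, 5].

6/1, 7/1, 55/8, 337/49, 1066/155, 5667/824

Using the convergent recurrence p_i = a_i*p_{i-1} + p_{i-2}, q_i = a_i*q_{i-1} + q_{i-2} with p_{-2}=0, p_{-1}=1, q_{-2}=1, q_{-1}=0:
  i=0: a_0=6, p_0 = 6*1 + 0 = 6, q_0 = 6*0 + 1 = 1.
  i=1: a_1=1, p_1 = 1*6 + 1 = 7, q_1 = 1*1 + 0 = 1.
  i=2: a_2=7, p_2 = 7*7 + 6 = 55, q_2 = 7*1 + 1 = 8.
  i=3: a_3=6, p_3 = 6*55 + 7 = 337, q_3 = 6*8 + 1 = 49.
  i=4: a_4=3, p_4 = 3*337 + 55 = 1066, q_4 = 3*49 + 8 = 155.
  i=5: a_5=5, p_5 = 5*1066 + 337 = 5667, q_5 = 5*155 + 49 = 824.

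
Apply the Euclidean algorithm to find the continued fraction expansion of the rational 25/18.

Run the Euclidean algorithm on 25 and 18; the successive quotients are the partial quotients a_0, a_1, ... (each step inverts the fractional part left over by the previous one):
  25 = 1*18 + 7, so a_0 = 1.
  18 = 2*7 + 4, so a_1 = 2.
  7 = 1*4 + 3, so a_2 = 1.
  4 = 1*3 + 1, so a_3 = 1.
  3 = 3*1 + 0, so a_4 = 3.
The remainder reaches 0 after 5 divisions, so the expansion has 5 partial quotients, read off in order.

[1; 2, 1, 1, 3]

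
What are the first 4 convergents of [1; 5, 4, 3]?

1/1, 6/5, 25/21, 81/68

Using the convergent recurrence p_i = a_i*p_{i-1} + p_{i-2}, q_i = a_i*q_{i-1} + q_{i-2} with p_{-2}=0, p_{-1}=1, q_{-2}=1, q_{-1}=0:
  i=0: a_0=1, p_0 = 1*1 + 0 = 1, q_0 = 1*0 + 1 = 1.
  i=1: a_1=5, p_1 = 5*1 + 1 = 6, q_1 = 5*1 + 0 = 5.
  i=2: a_2=4, p_2 = 4*6 + 1 = 25, q_2 = 4*5 + 1 = 21.
  i=3: a_3=3, p_3 = 3*25 + 6 = 81, q_3 = 3*21 + 5 = 68.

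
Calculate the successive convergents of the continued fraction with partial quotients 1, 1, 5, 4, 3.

Using the convergent recurrence p_i = a_i*p_{i-1} + p_{i-2}, q_i = a_i*q_{i-1} + q_{i-2} with p_{-2}=0, p_{-1}=1, q_{-2}=1, q_{-1}=0:
  i=0: a_0=1, p_0 = 1*1 + 0 = 1, q_0 = 1*0 + 1 = 1.
  i=1: a_1=1, p_1 = 1*1 + 1 = 2, q_1 = 1*1 + 0 = 1.
  i=2: a_2=5, p_2 = 5*2 + 1 = 11, q_2 = 5*1 + 1 = 6.
  i=3: a_3=4, p_3 = 4*11 + 2 = 46, q_3 = 4*6 + 1 = 25.
  i=4: a_4=3, p_4 = 3*46 + 11 = 149, q_4 = 3*25 + 6 = 81.

1/1, 2/1, 11/6, 46/25, 149/81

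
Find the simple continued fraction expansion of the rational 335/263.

[1; 3, 1, 1, 1, 7, 3]

Run the Euclidean algorithm on 335 and 263; the successive quotients are the partial quotients a_0, a_1, ... (each step inverts the fractional part left over by the previous one):
  335 = 1*263 + 72, so a_0 = 1.
  263 = 3*72 + 47, so a_1 = 3.
  72 = 1*47 + 25, so a_2 = 1.
  47 = 1*25 + 22, so a_3 = 1.
  25 = 1*22 + 3, so a_4 = 1.
  22 = 7*3 + 1, so a_5 = 7.
  3 = 3*1 + 0, so a_6 = 3.
The remainder reaches 0 after 7 divisions, so the expansion has 7 partial quotients, read off in order.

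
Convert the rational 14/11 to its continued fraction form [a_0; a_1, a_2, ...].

[1; 3, 1, 2]

Run the Euclidean algorithm on 14 and 11; the successive quotients are the partial quotients a_0, a_1, ... (each step inverts the fractional part left over by the previous one):
  14 = 1*11 + 3, so a_0 = 1.
  11 = 3*3 + 2, so a_1 = 3.
  3 = 1*2 + 1, so a_2 = 1.
  2 = 2*1 + 0, so a_3 = 2.
The remainder reaches 0 after 4 divisions, so the expansion has 4 partial quotients, read off in order.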